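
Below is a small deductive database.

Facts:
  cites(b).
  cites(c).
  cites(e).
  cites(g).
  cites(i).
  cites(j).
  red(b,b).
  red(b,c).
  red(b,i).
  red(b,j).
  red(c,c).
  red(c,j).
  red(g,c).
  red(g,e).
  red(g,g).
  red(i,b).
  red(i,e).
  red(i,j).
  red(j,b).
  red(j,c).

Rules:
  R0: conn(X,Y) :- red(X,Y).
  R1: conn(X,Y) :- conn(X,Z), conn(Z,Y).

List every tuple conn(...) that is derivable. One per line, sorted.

conn(b,b)
conn(b,c)
conn(b,e)
conn(b,i)
conn(b,j)
conn(c,b)
conn(c,c)
conn(c,e)
conn(c,i)
conn(c,j)
conn(g,b)
conn(g,c)
conn(g,e)
conn(g,g)
conn(g,i)
conn(g,j)
conn(i,b)
conn(i,c)
conn(i,e)
conn(i,i)
conn(i,j)
conn(j,b)
conn(j,c)
conn(j,e)
conn(j,i)
conn(j,j)

round 1: derive conn(b,b) via R0 from red(b,b)
round 1: derive conn(b,c) via R0 from red(b,c)
round 1: derive conn(b,i) via R0 from red(b,i)
round 1: derive conn(b,j) via R0 from red(b,j)
round 1: derive conn(c,c) via R0 from red(c,c)
round 1: derive conn(c,j) via R0 from red(c,j)
round 1: derive conn(g,c) via R0 from red(g,c)
round 1: derive conn(g,e) via R0 from red(g,e)
round 1: derive conn(g,g) via R0 from red(g,g)
round 1: derive conn(i,b) via R0 from red(i,b)
round 1: derive conn(i,e) via R0 from red(i,e)
round 1: derive conn(i,j) via R0 from red(i,j)
round 1: derive conn(j,b) via R0 from red(j,b)
round 1: derive conn(j,c) via R0 from red(j,c)
round 2: derive conn(b,e) via R1 from conn(b,i), conn(i,e)
round 2: derive conn(c,b) via R1 from conn(c,j), conn(j,b)
round 2: derive conn(g,j) via R1 from conn(g,c), conn(c,j)
round 2: derive conn(i,c) via R1 from conn(i,b), conn(b,c)
round 2: derive conn(i,i) via R1 from conn(i,b), conn(b,i)
round 2: derive conn(j,i) via R1 from conn(j,b), conn(b,i)
round 2: derive conn(j,j) via R1 from conn(j,b), conn(b,j)
round 3: derive conn(c,e) via R1 from conn(c,b), conn(b,e)
round 3: derive conn(c,i) via R1 from conn(c,b), conn(b,i)
round 3: derive conn(g,b) via R1 from conn(g,c), conn(c,b)
round 3: derive conn(g,i) via R1 from conn(g,j), conn(j,i)
round 3: derive conn(j,e) via R1 from conn(j,b), conn(b,e)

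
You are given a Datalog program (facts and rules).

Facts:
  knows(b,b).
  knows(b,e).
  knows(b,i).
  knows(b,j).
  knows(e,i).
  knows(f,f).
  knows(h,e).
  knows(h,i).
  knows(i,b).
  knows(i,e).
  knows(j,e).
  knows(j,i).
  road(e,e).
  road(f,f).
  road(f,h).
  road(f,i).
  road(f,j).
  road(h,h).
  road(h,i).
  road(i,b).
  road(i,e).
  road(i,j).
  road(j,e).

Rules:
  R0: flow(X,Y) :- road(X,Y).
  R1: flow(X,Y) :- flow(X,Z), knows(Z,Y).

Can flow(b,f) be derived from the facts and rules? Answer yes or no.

round 1: derive flow(e,e) via R0 from road(e,e)
round 1: derive flow(f,f) via R0 from road(f,f)
round 1: derive flow(f,h) via R0 from road(f,h)
round 1: derive flow(f,i) via R0 from road(f,i)
round 1: derive flow(f,j) via R0 from road(f,j)
round 1: derive flow(h,h) via R0 from road(h,h)
round 1: derive flow(h,i) via R0 from road(h,i)
round 1: derive flow(i,b) via R0 from road(i,b)
round 1: derive flow(i,e) via R0 from road(i,e)
round 1: derive flow(i,j) via R0 from road(i,j)
round 1: derive flow(j,e) via R0 from road(j,e)
round 2: derive flow(e,i) via R1 from flow(e,e), knows(e,i)
round 2: derive flow(f,b) via R1 from flow(f,i), knows(i,b)
round 2: derive flow(f,e) via R1 from flow(f,h), knows(h,e)
round 2: derive flow(h,b) via R1 from flow(h,i), knows(i,b)
round 2: derive flow(h,e) via R1 from flow(h,h), knows(h,e)
round 2: derive flow(i,i) via R1 from flow(i,b), knows(b,i)
round 2: derive flow(j,i) via R1 from flow(j,e), knows(e,i)
round 3: derive flow(e,b) via R1 from flow(e,i), knows(i,b)
round 3: derive flow(h,j) via R1 from flow(h,b), knows(b,j)
round 3: derive flow(j,b) via R1 from flow(j,i), knows(i,b)
round 4: derive flow(e,j) via R1 from flow(e,b), knows(b,j)
round 4: derive flow(j,j) via R1 from flow(j,b), knows(b,j)

no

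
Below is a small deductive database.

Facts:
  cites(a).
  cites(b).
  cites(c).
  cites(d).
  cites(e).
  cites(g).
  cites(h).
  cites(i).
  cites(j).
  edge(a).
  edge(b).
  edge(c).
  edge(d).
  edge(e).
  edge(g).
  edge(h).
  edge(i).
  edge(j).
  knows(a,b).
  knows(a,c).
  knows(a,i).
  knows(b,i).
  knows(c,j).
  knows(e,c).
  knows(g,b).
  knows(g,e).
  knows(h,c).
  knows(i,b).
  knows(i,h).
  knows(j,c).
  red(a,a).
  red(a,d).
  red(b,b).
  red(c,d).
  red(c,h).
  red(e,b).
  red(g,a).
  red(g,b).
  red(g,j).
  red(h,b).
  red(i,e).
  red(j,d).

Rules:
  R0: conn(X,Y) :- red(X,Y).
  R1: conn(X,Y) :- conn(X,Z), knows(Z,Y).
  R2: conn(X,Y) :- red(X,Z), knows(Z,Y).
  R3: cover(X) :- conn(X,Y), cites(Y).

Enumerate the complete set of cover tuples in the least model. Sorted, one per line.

round 1: derive conn(a,a) via R0 from red(a,a)
round 1: derive conn(a,d) via R0 from red(a,d)
round 1: derive conn(b,b) via R0 from red(b,b)
round 1: derive conn(c,d) via R0 from red(c,d)
round 1: derive conn(c,h) via R0 from red(c,h)
round 1: derive conn(e,b) via R0 from red(e,b)
round 1: derive conn(g,a) via R0 from red(g,a)
round 1: derive conn(g,b) via R0 from red(g,b)
round 1: derive conn(g,j) via R0 from red(g,j)
round 1: derive conn(h,b) via R0 from red(h,b)
round 1: derive conn(i,e) via R0 from red(i,e)
round 1: derive conn(j,d) via R0 from red(j,d)
round 1: derive conn(a,b) via R2 from red(a,a), knows(a,b)
round 1: derive conn(a,c) via R2 from red(a,a), knows(a,c)
round 1: derive conn(a,i) via R2 from red(a,a), knows(a,i)
round 1: derive conn(b,i) via R2 from red(b,b), knows(b,i)
round 1: derive conn(c,c) via R2 from red(c,h), knows(h,c)
round 1: derive conn(e,i) via R2 from red(e,b), knows(b,i)
round 1: derive conn(g,c) via R2 from red(g,a), knows(a,c)
round 1: derive conn(g,i) via R2 from red(g,a), knows(a,i)
round 1: derive conn(h,i) via R2 from red(h,b), knows(b,i)
round 1: derive conn(i,c) via R2 from red(i,e), knows(e,c)
round 2: derive conn(a,h) via R1 from conn(a,i), knows(i,h)
round 2: derive conn(a,j) via R1 from conn(a,c), knows(c,j)
round 2: derive conn(b,h) via R1 from conn(b,i), knows(i,h)
round 2: derive conn(c,j) via R1 from conn(c,c), knows(c,j)
round 2: derive conn(e,h) via R1 from conn(e,i), knows(i,h)
round 2: derive conn(g,h) via R1 from conn(g,i), knows(i,h)
round 2: derive conn(h,h) via R1 from conn(h,i), knows(i,h)
round 2: derive conn(i,j) via R1 from conn(i,c), knows(c,j)
round 2: derive cover(a) via R3 from conn(a,a), cites(a)
round 2: derive cover(b) via R3 from conn(b,b), cites(b)
round 2: derive cover(c) via R3 from conn(c,c), cites(c)
round 2: derive cover(e) via R3 from conn(e,b), cites(b)
round 2: derive cover(g) via R3 from conn(g,a), cites(a)
round 2: derive cover(h) via R3 from conn(h,b), cites(b)
round 2: derive cover(i) via R3 from conn(i,c), cites(c)
round 2: derive cover(j) via R3 from conn(j,d), cites(d)
round 3: derive conn(b,c) via R1 from conn(b,h), knows(h,c)
round 3: derive conn(e,c) via R1 from conn(e,h), knows(h,c)
round 3: derive conn(h,c) via R1 from conn(h,h), knows(h,c)
round 4: derive conn(b,j) via R1 from conn(b,c), knows(c,j)
round 4: derive conn(e,j) via R1 from conn(e,c), knows(c,j)
round 4: derive conn(h,j) via R1 from conn(h,c), knows(c,j)

cover(a)
cover(b)
cover(c)
cover(e)
cover(g)
cover(h)
cover(i)
cover(j)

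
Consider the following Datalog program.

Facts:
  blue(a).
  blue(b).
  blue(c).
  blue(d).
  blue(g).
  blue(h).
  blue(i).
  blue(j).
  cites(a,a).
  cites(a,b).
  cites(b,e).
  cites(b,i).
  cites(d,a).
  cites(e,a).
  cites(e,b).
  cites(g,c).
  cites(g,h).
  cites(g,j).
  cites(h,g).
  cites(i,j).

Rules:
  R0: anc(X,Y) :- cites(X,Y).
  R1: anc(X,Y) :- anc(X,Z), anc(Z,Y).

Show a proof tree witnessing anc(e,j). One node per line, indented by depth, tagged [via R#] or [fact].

round 1: derive anc(a,a) via R0 from cites(a,a)
round 1: derive anc(a,b) via R0 from cites(a,b)
round 1: derive anc(b,e) via R0 from cites(b,e)
round 1: derive anc(b,i) via R0 from cites(b,i)
round 1: derive anc(d,a) via R0 from cites(d,a)
round 1: derive anc(e,a) via R0 from cites(e,a)
round 1: derive anc(e,b) via R0 from cites(e,b)
round 1: derive anc(g,c) via R0 from cites(g,c)
round 1: derive anc(g,h) via R0 from cites(g,h)
round 1: derive anc(g,j) via R0 from cites(g,j)
round 1: derive anc(h,g) via R0 from cites(h,g)
round 1: derive anc(i,j) via R0 from cites(i,j)
round 2: derive anc(a,e) via R1 from anc(a,b), anc(b,e)
round 2: derive anc(a,i) via R1 from anc(a,b), anc(b,i)
round 2: derive anc(b,a) via R1 from anc(b,e), anc(e,a)
round 2: derive anc(b,b) via R1 from anc(b,e), anc(e,b)
round 2: derive anc(b,j) via R1 from anc(b,i), anc(i,j)
round 2: derive anc(d,b) via R1 from anc(d,a), anc(a,b)
round 2: derive anc(e,e) via R1 from anc(e,b), anc(b,e)
round 2: derive anc(e,i) via R1 from anc(e,b), anc(b,i)
round 2: derive anc(g,g) via R1 from anc(g,h), anc(h,g)
round 2: derive anc(h,c) via R1 from anc(h,g), anc(g,c)
round 2: derive anc(h,h) via R1 from anc(h,g), anc(g,h)
round 2: derive anc(h,j) via R1 from anc(h,g), anc(g,j)
round 3: derive anc(a,j) via R1 from anc(a,b), anc(b,j)
round 3: derive anc(d,e) via R1 from anc(d,a), anc(a,e)
round 3: derive anc(d,i) via R1 from anc(d,a), anc(a,i)
round 3: derive anc(d,j) via R1 from anc(d,b), anc(b,j)
round 3: derive anc(e,j) via R1 from anc(e,b), anc(b,j)

anc(e,j)  [via R1]
  anc(e,b)  [via R0]
    cites(e,b)  [fact]
  anc(b,j)  [via R1]
    anc(b,i)  [via R0]
      cites(b,i)  [fact]
    anc(i,j)  [via R0]
      cites(i,j)  [fact]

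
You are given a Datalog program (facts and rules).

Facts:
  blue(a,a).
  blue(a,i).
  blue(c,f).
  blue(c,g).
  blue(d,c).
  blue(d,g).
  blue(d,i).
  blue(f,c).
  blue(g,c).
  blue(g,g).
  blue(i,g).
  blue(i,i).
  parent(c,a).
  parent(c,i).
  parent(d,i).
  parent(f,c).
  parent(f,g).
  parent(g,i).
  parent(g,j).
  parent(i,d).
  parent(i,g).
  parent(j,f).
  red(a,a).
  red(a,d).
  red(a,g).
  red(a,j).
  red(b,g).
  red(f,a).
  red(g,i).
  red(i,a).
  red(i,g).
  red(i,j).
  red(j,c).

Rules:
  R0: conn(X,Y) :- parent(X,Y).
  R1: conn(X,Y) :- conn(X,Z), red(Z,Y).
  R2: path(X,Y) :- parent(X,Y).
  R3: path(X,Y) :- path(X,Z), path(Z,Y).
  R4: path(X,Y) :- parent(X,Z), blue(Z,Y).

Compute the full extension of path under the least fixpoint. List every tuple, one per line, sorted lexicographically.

path(c,a)
path(c,c)
path(c,d)
path(c,f)
path(c,g)
path(c,i)
path(c,j)
path(d,a)
path(d,c)
path(d,d)
path(d,f)
path(d,g)
path(d,i)
path(d,j)
path(f,a)
path(f,c)
path(f,d)
path(f,f)
path(f,g)
path(f,i)
path(f,j)
path(g,a)
path(g,c)
path(g,d)
path(g,f)
path(g,g)
path(g,i)
path(g,j)
path(i,a)
path(i,c)
path(i,d)
path(i,f)
path(i,g)
path(i,i)
path(i,j)
path(j,a)
path(j,c)
path(j,d)
path(j,f)
path(j,g)
path(j,i)
path(j,j)

round 1: derive path(c,a) via R2 from parent(c,a)
round 1: derive path(c,i) via R2 from parent(c,i)
round 1: derive path(d,i) via R2 from parent(d,i)
round 1: derive path(f,c) via R2 from parent(f,c)
round 1: derive path(f,g) via R2 from parent(f,g)
round 1: derive path(g,i) via R2 from parent(g,i)
round 1: derive path(g,j) via R2 from parent(g,j)
round 1: derive path(i,d) via R2 from parent(i,d)
round 1: derive path(i,g) via R2 from parent(i,g)
round 1: derive path(j,f) via R2 from parent(j,f)
round 1: derive path(c,g) via R4 from parent(c,i), blue(i,g)
round 1: derive path(d,g) via R4 from parent(d,i), blue(i,g)
round 1: derive path(f,f) via R4 from parent(f,c), blue(c,f)
round 1: derive path(g,g) via R4 from parent(g,i), blue(i,g)
round 1: derive path(i,c) via R4 from parent(i,d), blue(d,c)
round 1: derive path(i,i) via R4 from parent(i,d), blue(d,i)
round 1: derive path(j,c) via R4 from parent(j,f), blue(f,c)
round 2: derive path(c,c) via R3 from path(c,i), path(i,c)
round 2: derive path(c,d) via R3 from path(c,i), path(i,d)
round 2: derive path(c,j) via R3 from path(c,g), path(g,j)
round 2: derive path(d,c) via R3 from path(d,i), path(i,c)
round 2: derive path(d,d) via R3 from path(d,i), path(i,d)
round 2: derive path(d,j) via R3 from path(d,g), path(g,j)
round 2: derive path(f,a) via R3 from path(f,c), path(c,a)
round 2: derive path(f,i) via R3 from path(f,c), path(c,i)
round 2: derive path(f,j) via R3 from path(f,g), path(g,j)
round 2: derive path(g,c) via R3 from path(g,i), path(i,c)
round 2: derive path(g,d) via R3 from path(g,i), path(i,d)
round 2: derive path(g,f) via R3 from path(g,j), path(j,f)
round 2: derive path(i,a) via R3 from path(i,c), path(c,a)
round 2: derive path(i,j) via R3 from path(i,g), path(g,j)
round 2: derive path(j,a) via R3 from path(j,c), path(c,a)
round 2: derive path(j,g) via R3 from path(j,c), path(c,g)
round 2: derive path(j,i) via R3 from path(j,c), path(c,i)
round 3: derive path(c,f) via R3 from path(c,g), path(g,f)
round 3: derive path(d,a) via R3 from path(d,c), path(c,a)
round 3: derive path(d,f) via R3 from path(d,g), path(g,f)
round 3: derive path(f,d) via R3 from path(f,c), path(c,d)
round 3: derive path(g,a) via R3 from path(g,c), path(c,a)
round 3: derive path(i,f) via R3 from path(i,g), path(g,f)
round 3: derive path(j,d) via R3 from path(j,c), path(c,d)
round 3: derive path(j,j) via R3 from path(j,c), path(c,j)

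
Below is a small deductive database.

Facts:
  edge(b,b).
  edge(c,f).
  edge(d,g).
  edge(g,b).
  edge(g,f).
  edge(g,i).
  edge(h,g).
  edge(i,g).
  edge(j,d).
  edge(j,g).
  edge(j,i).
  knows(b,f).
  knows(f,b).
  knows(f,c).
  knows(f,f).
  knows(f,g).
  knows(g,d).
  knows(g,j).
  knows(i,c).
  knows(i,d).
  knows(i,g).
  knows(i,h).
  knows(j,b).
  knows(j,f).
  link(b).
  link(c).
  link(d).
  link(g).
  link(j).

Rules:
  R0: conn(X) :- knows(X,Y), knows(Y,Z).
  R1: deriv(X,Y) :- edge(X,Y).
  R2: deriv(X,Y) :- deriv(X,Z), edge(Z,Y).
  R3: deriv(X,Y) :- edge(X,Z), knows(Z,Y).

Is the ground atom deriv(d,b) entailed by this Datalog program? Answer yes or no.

round 1: derive deriv(b,b) via R1 from edge(b,b)
round 1: derive deriv(c,f) via R1 from edge(c,f)
round 1: derive deriv(d,g) via R1 from edge(d,g)
round 1: derive deriv(g,b) via R1 from edge(g,b)
round 1: derive deriv(g,f) via R1 from edge(g,f)
round 1: derive deriv(g,i) via R1 from edge(g,i)
round 1: derive deriv(h,g) via R1 from edge(h,g)
round 1: derive deriv(i,g) via R1 from edge(i,g)
round 1: derive deriv(j,d) via R1 from edge(j,d)
round 1: derive deriv(j,g) via R1 from edge(j,g)
round 1: derive deriv(j,i) via R1 from edge(j,i)
round 1: derive deriv(b,f) via R3 from edge(b,b), knows(b,f)
round 1: derive deriv(c,b) via R3 from edge(c,f), knows(f,b)
round 1: derive deriv(c,c) via R3 from edge(c,f), knows(f,c)
round 1: derive deriv(c,g) via R3 from edge(c,f), knows(f,g)
round 1: derive deriv(d,d) via R3 from edge(d,g), knows(g,d)
round 1: derive deriv(d,j) via R3 from edge(d,g), knows(g,j)
round 1: derive deriv(g,c) via R3 from edge(g,f), knows(f,c)
round 1: derive deriv(g,d) via R3 from edge(g,i), knows(i,d)
round 1: derive deriv(g,g) via R3 from edge(g,f), knows(f,g)
round 1: derive deriv(g,h) via R3 from edge(g,i), knows(i,h)
round 1: derive deriv(h,d) via R3 from edge(h,g), knows(g,d)
round 1: derive deriv(h,j) via R3 from edge(h,g), knows(g,j)
round 1: derive deriv(i,d) via R3 from edge(i,g), knows(g,d)
round 1: derive deriv(i,j) via R3 from edge(i,g), knows(g,j)
round 1: derive deriv(j,c) via R3 from edge(j,i), knows(i,c)
round 1: derive deriv(j,h) via R3 from edge(j,i), knows(i,h)
round 1: derive deriv(j,j) via R3 from edge(j,g), knows(g,j)
round 2: derive deriv(c,i) via R2 from deriv(c,g), edge(g,i)
round 2: derive deriv(d,b) via R2 from deriv(d,g), edge(g,b)
round 2: derive deriv(d,f) via R2 from deriv(d,g), edge(g,f)
round 2: derive deriv(d,i) via R2 from deriv(d,g), edge(g,i)
round 2: derive deriv(h,b) via R2 from deriv(h,g), edge(g,b)
round 2: derive deriv(h,f) via R2 from deriv(h,g), edge(g,f)
round 2: derive deriv(h,i) via R2 from deriv(h,g), edge(g,i)
round 2: derive deriv(i,b) via R2 from deriv(i,g), edge(g,b)
round 2: derive deriv(i,f) via R2 from deriv(i,g), edge(g,f)
round 2: derive deriv(i,i) via R2 from deriv(i,g), edge(g,i)
round 2: derive deriv(j,b) via R2 from deriv(j,g), edge(g,b)
round 2: derive deriv(j,f) via R2 from deriv(j,c), edge(c,f)

yes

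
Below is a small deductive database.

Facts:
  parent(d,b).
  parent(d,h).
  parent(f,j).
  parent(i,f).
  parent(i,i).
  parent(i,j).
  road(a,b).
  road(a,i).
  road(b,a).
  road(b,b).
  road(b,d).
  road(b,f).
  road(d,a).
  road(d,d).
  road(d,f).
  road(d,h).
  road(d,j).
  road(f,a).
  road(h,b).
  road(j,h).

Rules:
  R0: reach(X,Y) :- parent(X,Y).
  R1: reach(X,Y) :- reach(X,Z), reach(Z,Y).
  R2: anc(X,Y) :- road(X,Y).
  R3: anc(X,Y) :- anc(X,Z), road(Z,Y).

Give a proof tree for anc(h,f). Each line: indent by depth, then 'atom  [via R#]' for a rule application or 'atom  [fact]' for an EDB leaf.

anc(h,f)  [via R3]
  anc(h,b)  [via R2]
    road(h,b)  [fact]
  road(b,f)  [fact]

round 1: derive anc(a,b) via R2 from road(a,b)
round 1: derive anc(a,i) via R2 from road(a,i)
round 1: derive anc(b,a) via R2 from road(b,a)
round 1: derive anc(b,b) via R2 from road(b,b)
round 1: derive anc(b,d) via R2 from road(b,d)
round 1: derive anc(b,f) via R2 from road(b,f)
round 1: derive anc(d,a) via R2 from road(d,a)
round 1: derive anc(d,d) via R2 from road(d,d)
round 1: derive anc(d,f) via R2 from road(d,f)
round 1: derive anc(d,h) via R2 from road(d,h)
round 1: derive anc(d,j) via R2 from road(d,j)
round 1: derive anc(f,a) via R2 from road(f,a)
round 1: derive anc(h,b) via R2 from road(h,b)
round 1: derive anc(j,h) via R2 from road(j,h)
round 2: derive anc(a,a) via R3 from anc(a,b), road(b,a)
round 2: derive anc(a,d) via R3 from anc(a,b), road(b,d)
round 2: derive anc(a,f) via R3 from anc(a,b), road(b,f)
round 2: derive anc(b,h) via R3 from anc(b,d), road(d,h)
round 2: derive anc(b,i) via R3 from anc(b,a), road(a,i)
round 2: derive anc(b,j) via R3 from anc(b,d), road(d,j)
round 2: derive anc(d,b) via R3 from anc(d,a), road(a,b)
round 2: derive anc(d,i) via R3 from anc(d,a), road(a,i)
round 2: derive anc(f,b) via R3 from anc(f,a), road(a,b)
round 2: derive anc(f,i) via R3 from anc(f,a), road(a,i)
round 2: derive anc(h,a) via R3 from anc(h,b), road(b,a)
round 2: derive anc(h,d) via R3 from anc(h,b), road(b,d)
round 2: derive anc(h,f) via R3 from anc(h,b), road(b,f)
round 2: derive anc(j,b) via R3 from anc(j,h), road(h,b)
round 3: derive anc(a,h) via R3 from anc(a,d), road(d,h)
round 3: derive anc(a,j) via R3 from anc(a,d), road(d,j)
round 3: derive anc(f,d) via R3 from anc(f,b), road(b,d)
round 3: derive anc(f,f) via R3 from anc(f,b), road(b,f)
round 3: derive anc(h,h) via R3 from anc(h,d), road(d,h)
round 3: derive anc(h,i) via R3 from anc(h,a), road(a,i)
round 3: derive anc(h,j) via R3 from anc(h,d), road(d,j)
round 3: derive anc(j,a) via R3 from anc(j,b), road(b,a)
round 3: derive anc(j,d) via R3 from anc(j,b), road(b,d)
round 3: derive anc(j,f) via R3 from anc(j,b), road(b,f)
round 4: derive anc(f,h) via R3 from anc(f,d), road(d,h)
round 4: derive anc(f,j) via R3 from anc(f,d), road(d,j)
round 4: derive anc(j,i) via R3 from anc(j,a), road(a,i)
round 4: derive anc(j,j) via R3 from anc(j,d), road(d,j)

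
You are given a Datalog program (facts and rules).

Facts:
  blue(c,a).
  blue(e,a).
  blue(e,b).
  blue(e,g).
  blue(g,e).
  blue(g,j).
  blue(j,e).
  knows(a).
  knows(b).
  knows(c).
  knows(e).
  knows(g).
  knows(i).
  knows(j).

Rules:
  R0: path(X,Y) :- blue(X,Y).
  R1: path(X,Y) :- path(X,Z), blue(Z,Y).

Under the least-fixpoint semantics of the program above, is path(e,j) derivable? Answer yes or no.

round 1: derive path(c,a) via R0 from blue(c,a)
round 1: derive path(e,a) via R0 from blue(e,a)
round 1: derive path(e,b) via R0 from blue(e,b)
round 1: derive path(e,g) via R0 from blue(e,g)
round 1: derive path(g,e) via R0 from blue(g,e)
round 1: derive path(g,j) via R0 from blue(g,j)
round 1: derive path(j,e) via R0 from blue(j,e)
round 2: derive path(e,e) via R1 from path(e,g), blue(g,e)
round 2: derive path(e,j) via R1 from path(e,g), blue(g,j)
round 2: derive path(g,a) via R1 from path(g,e), blue(e,a)
round 2: derive path(g,b) via R1 from path(g,e), blue(e,b)
round 2: derive path(g,g) via R1 from path(g,e), blue(e,g)
round 2: derive path(j,a) via R1 from path(j,e), blue(e,a)
round 2: derive path(j,b) via R1 from path(j,e), blue(e,b)
round 2: derive path(j,g) via R1 from path(j,e), blue(e,g)
round 3: derive path(j,j) via R1 from path(j,g), blue(g,j)

yes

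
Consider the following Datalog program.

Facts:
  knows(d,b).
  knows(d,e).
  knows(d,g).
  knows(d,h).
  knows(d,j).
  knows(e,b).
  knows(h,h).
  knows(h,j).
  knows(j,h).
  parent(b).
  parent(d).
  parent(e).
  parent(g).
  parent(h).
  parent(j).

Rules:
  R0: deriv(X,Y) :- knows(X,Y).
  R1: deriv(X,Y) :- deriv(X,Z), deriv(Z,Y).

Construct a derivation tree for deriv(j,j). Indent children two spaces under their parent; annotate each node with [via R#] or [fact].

deriv(j,j)  [via R1]
  deriv(j,h)  [via R0]
    knows(j,h)  [fact]
  deriv(h,j)  [via R0]
    knows(h,j)  [fact]

round 1: derive deriv(d,b) via R0 from knows(d,b)
round 1: derive deriv(d,e) via R0 from knows(d,e)
round 1: derive deriv(d,g) via R0 from knows(d,g)
round 1: derive deriv(d,h) via R0 from knows(d,h)
round 1: derive deriv(d,j) via R0 from knows(d,j)
round 1: derive deriv(e,b) via R0 from knows(e,b)
round 1: derive deriv(h,h) via R0 from knows(h,h)
round 1: derive deriv(h,j) via R0 from knows(h,j)
round 1: derive deriv(j,h) via R0 from knows(j,h)
round 2: derive deriv(j,j) via R1 from deriv(j,h), deriv(h,j)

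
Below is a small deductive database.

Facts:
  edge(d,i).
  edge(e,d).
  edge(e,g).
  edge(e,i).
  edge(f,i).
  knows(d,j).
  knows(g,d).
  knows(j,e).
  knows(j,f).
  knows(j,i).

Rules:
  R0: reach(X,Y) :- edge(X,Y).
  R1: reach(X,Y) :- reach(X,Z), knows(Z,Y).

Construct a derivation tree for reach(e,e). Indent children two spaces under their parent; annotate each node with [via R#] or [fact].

round 1: derive reach(d,i) via R0 from edge(d,i)
round 1: derive reach(e,d) via R0 from edge(e,d)
round 1: derive reach(e,g) via R0 from edge(e,g)
round 1: derive reach(e,i) via R0 from edge(e,i)
round 1: derive reach(f,i) via R0 from edge(f,i)
round 2: derive reach(e,j) via R1 from reach(e,d), knows(d,j)
round 3: derive reach(e,e) via R1 from reach(e,j), knows(j,e)
round 3: derive reach(e,f) via R1 from reach(e,j), knows(j,f)

reach(e,e)  [via R1]
  reach(e,j)  [via R1]
    reach(e,d)  [via R0]
      edge(e,d)  [fact]
    knows(d,j)  [fact]
  knows(j,e)  [fact]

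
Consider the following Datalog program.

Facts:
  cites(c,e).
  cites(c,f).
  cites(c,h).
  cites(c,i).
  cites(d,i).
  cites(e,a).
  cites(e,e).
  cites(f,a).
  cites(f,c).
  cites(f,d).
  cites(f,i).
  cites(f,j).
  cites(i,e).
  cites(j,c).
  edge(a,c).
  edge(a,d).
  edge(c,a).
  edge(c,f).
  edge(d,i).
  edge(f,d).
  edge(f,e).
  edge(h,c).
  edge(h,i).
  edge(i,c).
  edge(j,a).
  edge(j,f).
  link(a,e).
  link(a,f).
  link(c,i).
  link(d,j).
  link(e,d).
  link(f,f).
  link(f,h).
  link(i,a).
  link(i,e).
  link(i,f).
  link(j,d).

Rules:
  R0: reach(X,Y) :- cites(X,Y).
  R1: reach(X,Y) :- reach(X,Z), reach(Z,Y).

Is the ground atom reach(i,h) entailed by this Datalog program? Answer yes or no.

no

round 1: derive reach(c,e) via R0 from cites(c,e)
round 1: derive reach(c,f) via R0 from cites(c,f)
round 1: derive reach(c,h) via R0 from cites(c,h)
round 1: derive reach(c,i) via R0 from cites(c,i)
round 1: derive reach(d,i) via R0 from cites(d,i)
round 1: derive reach(e,a) via R0 from cites(e,a)
round 1: derive reach(e,e) via R0 from cites(e,e)
round 1: derive reach(f,a) via R0 from cites(f,a)
round 1: derive reach(f,c) via R0 from cites(f,c)
round 1: derive reach(f,d) via R0 from cites(f,d)
round 1: derive reach(f,i) via R0 from cites(f,i)
round 1: derive reach(f,j) via R0 from cites(f,j)
round 1: derive reach(i,e) via R0 from cites(i,e)
round 1: derive reach(j,c) via R0 from cites(j,c)
round 2: derive reach(c,a) via R1 from reach(c,e), reach(e,a)
round 2: derive reach(c,c) via R1 from reach(c,f), reach(f,c)
round 2: derive reach(c,d) via R1 from reach(c,f), reach(f,d)
round 2: derive reach(c,j) via R1 from reach(c,f), reach(f,j)
round 2: derive reach(d,e) via R1 from reach(d,i), reach(i,e)
round 2: derive reach(f,e) via R1 from reach(f,c), reach(c,e)
round 2: derive reach(f,f) via R1 from reach(f,c), reach(c,f)
round 2: derive reach(f,h) via R1 from reach(f,c), reach(c,h)
round 2: derive reach(i,a) via R1 from reach(i,e), reach(e,a)
round 2: derive reach(j,e) via R1 from reach(j,c), reach(c,e)
round 2: derive reach(j,f) via R1 from reach(j,c), reach(c,f)
round 2: derive reach(j,h) via R1 from reach(j,c), reach(c,h)
round 2: derive reach(j,i) via R1 from reach(j,c), reach(c,i)
round 3: derive reach(d,a) via R1 from reach(d,e), reach(e,a)
round 3: derive reach(j,a) via R1 from reach(j,c), reach(c,a)
round 3: derive reach(j,d) via R1 from reach(j,c), reach(c,d)
round 3: derive reach(j,j) via R1 from reach(j,c), reach(c,j)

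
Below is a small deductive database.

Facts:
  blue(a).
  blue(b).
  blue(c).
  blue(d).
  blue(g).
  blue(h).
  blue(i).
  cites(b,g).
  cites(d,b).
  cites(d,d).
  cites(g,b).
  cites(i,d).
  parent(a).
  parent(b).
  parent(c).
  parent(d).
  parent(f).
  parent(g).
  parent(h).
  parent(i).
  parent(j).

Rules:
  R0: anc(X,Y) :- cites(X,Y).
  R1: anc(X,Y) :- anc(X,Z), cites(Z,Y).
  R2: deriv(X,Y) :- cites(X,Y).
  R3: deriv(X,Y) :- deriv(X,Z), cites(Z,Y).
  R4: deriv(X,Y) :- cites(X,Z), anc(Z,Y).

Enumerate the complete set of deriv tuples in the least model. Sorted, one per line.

deriv(b,b)
deriv(b,g)
deriv(d,b)
deriv(d,d)
deriv(d,g)
deriv(g,b)
deriv(g,g)
deriv(i,b)
deriv(i,d)
deriv(i,g)

round 1: derive anc(b,g) via R0 from cites(b,g)
round 1: derive anc(d,b) via R0 from cites(d,b)
round 1: derive anc(d,d) via R0 from cites(d,d)
round 1: derive anc(g,b) via R0 from cites(g,b)
round 1: derive anc(i,d) via R0 from cites(i,d)
round 1: derive deriv(b,g) via R2 from cites(b,g)
round 1: derive deriv(d,b) via R2 from cites(d,b)
round 1: derive deriv(d,d) via R2 from cites(d,d)
round 1: derive deriv(g,b) via R2 from cites(g,b)
round 1: derive deriv(i,d) via R2 from cites(i,d)
round 2: derive anc(b,b) via R1 from anc(b,g), cites(g,b)
round 2: derive anc(d,g) via R1 from anc(d,b), cites(b,g)
round 2: derive anc(g,g) via R1 from anc(g,b), cites(b,g)
round 2: derive anc(i,b) via R1 from anc(i,d), cites(d,b)
round 2: derive deriv(b,b) via R3 from deriv(b,g), cites(g,b)
round 2: derive deriv(d,g) via R3 from deriv(d,b), cites(b,g)
round 2: derive deriv(g,g) via R3 from deriv(g,b), cites(b,g)
round 2: derive deriv(i,b) via R3 from deriv(i,d), cites(d,b)
round 3: derive anc(i,g) via R1 from anc(i,b), cites(b,g)
round 3: derive deriv(i,g) via R3 from deriv(i,b), cites(b,g)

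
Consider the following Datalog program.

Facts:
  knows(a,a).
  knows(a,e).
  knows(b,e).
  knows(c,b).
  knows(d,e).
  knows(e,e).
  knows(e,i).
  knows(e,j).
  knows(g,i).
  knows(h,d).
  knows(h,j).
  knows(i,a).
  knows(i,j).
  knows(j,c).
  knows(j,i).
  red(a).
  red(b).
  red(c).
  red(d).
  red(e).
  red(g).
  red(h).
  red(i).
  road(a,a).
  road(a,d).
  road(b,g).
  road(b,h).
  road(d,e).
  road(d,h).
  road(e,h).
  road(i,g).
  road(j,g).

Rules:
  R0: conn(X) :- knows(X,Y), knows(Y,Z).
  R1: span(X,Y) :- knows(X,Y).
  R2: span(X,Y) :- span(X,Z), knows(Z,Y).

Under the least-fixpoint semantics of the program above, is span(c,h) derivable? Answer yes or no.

no

round 1: derive span(a,a) via R1 from knows(a,a)
round 1: derive span(a,e) via R1 from knows(a,e)
round 1: derive span(b,e) via R1 from knows(b,e)
round 1: derive span(c,b) via R1 from knows(c,b)
round 1: derive span(d,e) via R1 from knows(d,e)
round 1: derive span(e,e) via R1 from knows(e,e)
round 1: derive span(e,i) via R1 from knows(e,i)
round 1: derive span(e,j) via R1 from knows(e,j)
round 1: derive span(g,i) via R1 from knows(g,i)
round 1: derive span(h,d) via R1 from knows(h,d)
round 1: derive span(h,j) via R1 from knows(h,j)
round 1: derive span(i,a) via R1 from knows(i,a)
round 1: derive span(i,j) via R1 from knows(i,j)
round 1: derive span(j,c) via R1 from knows(j,c)
round 1: derive span(j,i) via R1 from knows(j,i)
round 2: derive span(a,i) via R2 from span(a,e), knows(e,i)
round 2: derive span(a,j) via R2 from span(a,e), knows(e,j)
round 2: derive span(b,i) via R2 from span(b,e), knows(e,i)
round 2: derive span(b,j) via R2 from span(b,e), knows(e,j)
round 2: derive span(c,e) via R2 from span(c,b), knows(b,e)
round 2: derive span(d,i) via R2 from span(d,e), knows(e,i)
round 2: derive span(d,j) via R2 from span(d,e), knows(e,j)
round 2: derive span(e,a) via R2 from span(e,i), knows(i,a)
round 2: derive span(e,c) via R2 from span(e,j), knows(j,c)
round 2: derive span(g,a) via R2 from span(g,i), knows(i,a)
round 2: derive span(g,j) via R2 from span(g,i), knows(i,j)
round 2: derive span(h,c) via R2 from span(h,j), knows(j,c)
round 2: derive span(h,e) via R2 from span(h,d), knows(d,e)
round 2: derive span(h,i) via R2 from span(h,j), knows(j,i)
round 2: derive span(i,c) via R2 from span(i,j), knows(j,c)
round 2: derive span(i,e) via R2 from span(i,a), knows(a,e)
round 2: derive span(i,i) via R2 from span(i,j), knows(j,i)
round 2: derive span(j,a) via R2 from span(j,i), knows(i,a)
round 2: derive span(j,b) via R2 from span(j,c), knows(c,b)
round 2: derive span(j,j) via R2 from span(j,i), knows(i,j)
round 3: derive span(a,c) via R2 from span(a,j), knows(j,c)
round 3: derive span(b,a) via R2 from span(b,i), knows(i,a)
round 3: derive span(b,c) via R2 from span(b,j), knows(j,c)
round 3: derive span(c,i) via R2 from span(c,e), knows(e,i)
round 3: derive span(c,j) via R2 from span(c,e), knows(e,j)
round 3: derive span(d,a) via R2 from span(d,i), knows(i,a)
round 3: derive span(d,c) via R2 from span(d,j), knows(j,c)
round 3: derive span(e,b) via R2 from span(e,c), knows(c,b)
round 3: derive span(g,c) via R2 from span(g,j), knows(j,c)
round 3: derive span(g,e) via R2 from span(g,a), knows(a,e)
round 3: derive span(h,a) via R2 from span(h,i), knows(i,a)
round 3: derive span(h,b) via R2 from span(h,c), knows(c,b)
round 3: derive span(i,b) via R2 from span(i,c), knows(c,b)
round 3: derive span(j,e) via R2 from span(j,a), knows(a,e)
round 4: derive span(a,b) via R2 from span(a,c), knows(c,b)
round 4: derive span(b,b) via R2 from span(b,c), knows(c,b)
round 4: derive span(c,a) via R2 from span(c,i), knows(i,a)
round 4: derive span(c,c) via R2 from span(c,j), knows(j,c)
round 4: derive span(d,b) via R2 from span(d,c), knows(c,b)
round 4: derive span(g,b) via R2 from span(g,c), knows(c,b)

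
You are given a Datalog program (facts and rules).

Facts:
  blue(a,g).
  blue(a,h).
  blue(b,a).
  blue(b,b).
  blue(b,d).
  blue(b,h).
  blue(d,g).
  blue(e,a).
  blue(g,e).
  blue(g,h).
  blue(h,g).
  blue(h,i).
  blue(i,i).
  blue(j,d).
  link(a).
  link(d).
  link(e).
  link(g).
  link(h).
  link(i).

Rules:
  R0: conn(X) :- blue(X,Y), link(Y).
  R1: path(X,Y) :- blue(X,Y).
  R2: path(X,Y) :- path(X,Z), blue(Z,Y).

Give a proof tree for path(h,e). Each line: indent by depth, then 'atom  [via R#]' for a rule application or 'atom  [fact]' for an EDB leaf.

round 1: derive path(a,g) via R1 from blue(a,g)
round 1: derive path(a,h) via R1 from blue(a,h)
round 1: derive path(b,a) via R1 from blue(b,a)
round 1: derive path(b,b) via R1 from blue(b,b)
round 1: derive path(b,d) via R1 from blue(b,d)
round 1: derive path(b,h) via R1 from blue(b,h)
round 1: derive path(d,g) via R1 from blue(d,g)
round 1: derive path(e,a) via R1 from blue(e,a)
round 1: derive path(g,e) via R1 from blue(g,e)
round 1: derive path(g,h) via R1 from blue(g,h)
round 1: derive path(h,g) via R1 from blue(h,g)
round 1: derive path(h,i) via R1 from blue(h,i)
round 1: derive path(i,i) via R1 from blue(i,i)
round 1: derive path(j,d) via R1 from blue(j,d)
round 2: derive path(a,e) via R2 from path(a,g), blue(g,e)
round 2: derive path(a,i) via R2 from path(a,h), blue(h,i)
round 2: derive path(b,g) via R2 from path(b,a), blue(a,g)
round 2: derive path(b,i) via R2 from path(b,h), blue(h,i)
round 2: derive path(d,e) via R2 from path(d,g), blue(g,e)
round 2: derive path(d,h) via R2 from path(d,g), blue(g,h)
round 2: derive path(e,g) via R2 from path(e,a), blue(a,g)
round 2: derive path(e,h) via R2 from path(e,a), blue(a,h)
round 2: derive path(g,a) via R2 from path(g,e), blue(e,a)
round 2: derive path(g,g) via R2 from path(g,h), blue(h,g)
round 2: derive path(g,i) via R2 from path(g,h), blue(h,i)
round 2: derive path(h,e) via R2 from path(h,g), blue(g,e)
round 2: derive path(h,h) via R2 from path(h,g), blue(g,h)
round 2: derive path(j,g) via R2 from path(j,d), blue(d,g)
round 3: derive path(a,a) via R2 from path(a,e), blue(e,a)
round 3: derive path(b,e) via R2 from path(b,g), blue(g,e)
round 3: derive path(d,a) via R2 from path(d,e), blue(e,a)
round 3: derive path(d,i) via R2 from path(d,h), blue(h,i)
round 3: derive path(e,e) via R2 from path(e,g), blue(g,e)
round 3: derive path(e,i) via R2 from path(e,h), blue(h,i)
round 3: derive path(h,a) via R2 from path(h,e), blue(e,a)
round 3: derive path(j,e) via R2 from path(j,g), blue(g,e)
round 3: derive path(j,h) via R2 from path(j,g), blue(g,h)
round 4: derive path(j,a) via R2 from path(j,e), blue(e,a)
round 4: derive path(j,i) via R2 from path(j,h), blue(h,i)

path(h,e)  [via R2]
  path(h,g)  [via R1]
    blue(h,g)  [fact]
  blue(g,e)  [fact]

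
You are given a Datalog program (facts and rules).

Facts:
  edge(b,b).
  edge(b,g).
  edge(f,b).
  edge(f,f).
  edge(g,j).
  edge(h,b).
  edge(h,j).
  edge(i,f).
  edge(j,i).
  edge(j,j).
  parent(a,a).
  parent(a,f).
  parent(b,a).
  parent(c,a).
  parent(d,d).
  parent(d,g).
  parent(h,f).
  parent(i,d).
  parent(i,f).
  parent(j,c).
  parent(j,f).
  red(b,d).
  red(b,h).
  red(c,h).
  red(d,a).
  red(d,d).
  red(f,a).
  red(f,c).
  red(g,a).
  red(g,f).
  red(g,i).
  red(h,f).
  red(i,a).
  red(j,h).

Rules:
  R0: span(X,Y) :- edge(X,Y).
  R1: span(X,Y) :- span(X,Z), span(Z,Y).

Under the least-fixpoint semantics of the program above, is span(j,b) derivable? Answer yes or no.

round 1: derive span(b,b) via R0 from edge(b,b)
round 1: derive span(b,g) via R0 from edge(b,g)
round 1: derive span(f,b) via R0 from edge(f,b)
round 1: derive span(f,f) via R0 from edge(f,f)
round 1: derive span(g,j) via R0 from edge(g,j)
round 1: derive span(h,b) via R0 from edge(h,b)
round 1: derive span(h,j) via R0 from edge(h,j)
round 1: derive span(i,f) via R0 from edge(i,f)
round 1: derive span(j,i) via R0 from edge(j,i)
round 1: derive span(j,j) via R0 from edge(j,j)
round 2: derive span(b,j) via R1 from span(b,g), span(g,j)
round 2: derive span(f,g) via R1 from span(f,b), span(b,g)
round 2: derive span(g,i) via R1 from span(g,j), span(j,i)
round 2: derive span(h,g) via R1 from span(h,b), span(b,g)
round 2: derive span(h,i) via R1 from span(h,j), span(j,i)
round 2: derive span(i,b) via R1 from span(i,f), span(f,b)
round 2: derive span(j,f) via R1 from span(j,i), span(i,f)
round 3: derive span(b,f) via R1 from span(b,j), span(j,f)
round 3: derive span(b,i) via R1 from span(b,g), span(g,i)
round 3: derive span(f,i) via R1 from span(f,g), span(g,i)
round 3: derive span(f,j) via R1 from span(f,b), span(b,j)
round 3: derive span(g,b) via R1 from span(g,i), span(i,b)
round 3: derive span(g,f) via R1 from span(g,i), span(i,f)
round 3: derive span(h,f) via R1 from span(h,i), span(i,f)
round 3: derive span(i,g) via R1 from span(i,b), span(b,g)
round 3: derive span(i,j) via R1 from span(i,b), span(b,j)
round 3: derive span(j,b) via R1 from span(j,f), span(f,b)
round 3: derive span(j,g) via R1 from span(j,f), span(f,g)
round 4: derive span(g,g) via R1 from span(g,b), span(b,g)
round 4: derive span(i,i) via R1 from span(i,b), span(b,i)

yes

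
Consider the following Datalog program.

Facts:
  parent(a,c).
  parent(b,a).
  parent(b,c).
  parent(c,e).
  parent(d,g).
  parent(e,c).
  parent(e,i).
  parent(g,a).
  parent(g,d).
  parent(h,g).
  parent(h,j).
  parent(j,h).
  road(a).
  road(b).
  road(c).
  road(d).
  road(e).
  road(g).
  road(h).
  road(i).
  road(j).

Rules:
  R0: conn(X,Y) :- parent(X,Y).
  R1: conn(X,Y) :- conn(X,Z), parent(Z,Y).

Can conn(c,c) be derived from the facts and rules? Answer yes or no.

yes

round 1: derive conn(a,c) via R0 from parent(a,c)
round 1: derive conn(b,a) via R0 from parent(b,a)
round 1: derive conn(b,c) via R0 from parent(b,c)
round 1: derive conn(c,e) via R0 from parent(c,e)
round 1: derive conn(d,g) via R0 from parent(d,g)
round 1: derive conn(e,c) via R0 from parent(e,c)
round 1: derive conn(e,i) via R0 from parent(e,i)
round 1: derive conn(g,a) via R0 from parent(g,a)
round 1: derive conn(g,d) via R0 from parent(g,d)
round 1: derive conn(h,g) via R0 from parent(h,g)
round 1: derive conn(h,j) via R0 from parent(h,j)
round 1: derive conn(j,h) via R0 from parent(j,h)
round 2: derive conn(a,e) via R1 from conn(a,c), parent(c,e)
round 2: derive conn(b,e) via R1 from conn(b,c), parent(c,e)
round 2: derive conn(c,c) via R1 from conn(c,e), parent(e,c)
round 2: derive conn(c,i) via R1 from conn(c,e), parent(e,i)
round 2: derive conn(d,a) via R1 from conn(d,g), parent(g,a)
round 2: derive conn(d,d) via R1 from conn(d,g), parent(g,d)
round 2: derive conn(e,e) via R1 from conn(e,c), parent(c,e)
round 2: derive conn(g,c) via R1 from conn(g,a), parent(a,c)
round 2: derive conn(g,g) via R1 from conn(g,d), parent(d,g)
round 2: derive conn(h,a) via R1 from conn(h,g), parent(g,a)
round 2: derive conn(h,d) via R1 from conn(h,g), parent(g,d)
round 2: derive conn(h,h) via R1 from conn(h,j), parent(j,h)
round 2: derive conn(j,g) via R1 from conn(j,h), parent(h,g)
round 2: derive conn(j,j) via R1 from conn(j,h), parent(h,j)
round 3: derive conn(a,i) via R1 from conn(a,e), parent(e,i)
round 3: derive conn(b,i) via R1 from conn(b,e), parent(e,i)
round 3: derive conn(d,c) via R1 from conn(d,a), parent(a,c)
round 3: derive conn(g,e) via R1 from conn(g,c), parent(c,e)
round 3: derive conn(h,c) via R1 from conn(h,a), parent(a,c)
round 3: derive conn(j,a) via R1 from conn(j,g), parent(g,a)
round 3: derive conn(j,d) via R1 from conn(j,g), parent(g,d)
round 4: derive conn(d,e) via R1 from conn(d,c), parent(c,e)
round 4: derive conn(g,i) via R1 from conn(g,e), parent(e,i)
round 4: derive conn(h,e) via R1 from conn(h,c), parent(c,e)
round 4: derive conn(j,c) via R1 from conn(j,a), parent(a,c)
round 5: derive conn(d,i) via R1 from conn(d,e), parent(e,i)
round 5: derive conn(h,i) via R1 from conn(h,e), parent(e,i)
round 5: derive conn(j,e) via R1 from conn(j,c), parent(c,e)
round 6: derive conn(j,i) via R1 from conn(j,e), parent(e,i)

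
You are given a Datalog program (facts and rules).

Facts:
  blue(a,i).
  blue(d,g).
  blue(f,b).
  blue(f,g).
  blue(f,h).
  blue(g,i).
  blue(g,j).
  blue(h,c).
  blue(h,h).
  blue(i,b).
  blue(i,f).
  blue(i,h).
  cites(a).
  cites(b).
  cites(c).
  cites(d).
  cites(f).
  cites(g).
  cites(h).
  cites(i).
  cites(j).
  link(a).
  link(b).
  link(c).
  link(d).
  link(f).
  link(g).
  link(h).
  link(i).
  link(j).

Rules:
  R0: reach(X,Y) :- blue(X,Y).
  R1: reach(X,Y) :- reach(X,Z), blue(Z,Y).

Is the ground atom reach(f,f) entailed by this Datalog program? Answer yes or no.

yes

round 1: derive reach(a,i) via R0 from blue(a,i)
round 1: derive reach(d,g) via R0 from blue(d,g)
round 1: derive reach(f,b) via R0 from blue(f,b)
round 1: derive reach(f,g) via R0 from blue(f,g)
round 1: derive reach(f,h) via R0 from blue(f,h)
round 1: derive reach(g,i) via R0 from blue(g,i)
round 1: derive reach(g,j) via R0 from blue(g,j)
round 1: derive reach(h,c) via R0 from blue(h,c)
round 1: derive reach(h,h) via R0 from blue(h,h)
round 1: derive reach(i,b) via R0 from blue(i,b)
round 1: derive reach(i,f) via R0 from blue(i,f)
round 1: derive reach(i,h) via R0 from blue(i,h)
round 2: derive reach(a,b) via R1 from reach(a,i), blue(i,b)
round 2: derive reach(a,f) via R1 from reach(a,i), blue(i,f)
round 2: derive reach(a,h) via R1 from reach(a,i), blue(i,h)
round 2: derive reach(d,i) via R1 from reach(d,g), blue(g,i)
round 2: derive reach(d,j) via R1 from reach(d,g), blue(g,j)
round 2: derive reach(f,c) via R1 from reach(f,h), blue(h,c)
round 2: derive reach(f,i) via R1 from reach(f,g), blue(g,i)
round 2: derive reach(f,j) via R1 from reach(f,g), blue(g,j)
round 2: derive reach(g,b) via R1 from reach(g,i), blue(i,b)
round 2: derive reach(g,f) via R1 from reach(g,i), blue(i,f)
round 2: derive reach(g,h) via R1 from reach(g,i), blue(i,h)
round 2: derive reach(i,c) via R1 from reach(i,h), blue(h,c)
round 2: derive reach(i,g) via R1 from reach(i,f), blue(f,g)
round 3: derive reach(a,c) via R1 from reach(a,h), blue(h,c)
round 3: derive reach(a,g) via R1 from reach(a,f), blue(f,g)
round 3: derive reach(d,b) via R1 from reach(d,i), blue(i,b)
round 3: derive reach(d,f) via R1 from reach(d,i), blue(i,f)
round 3: derive reach(d,h) via R1 from reach(d,i), blue(i,h)
round 3: derive reach(f,f) via R1 from reach(f,i), blue(i,f)
round 3: derive reach(g,c) via R1 from reach(g,h), blue(h,c)
round 3: derive reach(g,g) via R1 from reach(g,f), blue(f,g)
round 3: derive reach(i,i) via R1 from reach(i,g), blue(g,i)
round 3: derive reach(i,j) via R1 from reach(i,g), blue(g,j)
round 4: derive reach(a,j) via R1 from reach(a,g), blue(g,j)
round 4: derive reach(d,c) via R1 from reach(d,h), blue(h,c)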